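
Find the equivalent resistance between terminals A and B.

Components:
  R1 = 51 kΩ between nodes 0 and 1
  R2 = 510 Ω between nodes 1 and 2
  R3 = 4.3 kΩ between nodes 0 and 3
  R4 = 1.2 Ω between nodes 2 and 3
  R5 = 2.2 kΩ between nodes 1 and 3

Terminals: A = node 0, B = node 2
The network is not a plain series/parallel combination. Inject a 1 A test current into terminal A (node 0) and return it from terminal B (node 2); then R_eq = V_A / (1 A).
Nodal analysis, taking node 2 as the 0 V reference.
Current source I_test pushes 1 A into node 0 and draws it out of node 2.
KCL at each unknown node (sum of currents leaving = 0; resistances in Ω):
  Node 0: (V_0 - V_1)/51000 + (V_0 - V_3)/4300 - 1 = 0
  Node 1: (V_1 - V_0)/51000 + (V_1 - 0)/510 + (V_1 - V_3)/2200 = 0
  Node 3: (V_3 - V_0)/4300 + (V_3 - V_1)/2200 + (V_3 - 0)/1.2 = 0
Collecting terms (coefficients in siemens):
  0.0002522·V_0 - 0.00001961·V_1 - 0.0002326·V_3 = 1
  0.002435·V_1 - 0.00001961·V_0 - 0.0004545·V_3 = 0
  0.834·V_3 - 0.0002326·V_0 - 0.0004545·V_1 = 0
Solving these 3 simultaneous equations (Gaussian elimination) gives:
  V_0 = 3969 V, V_1 = 32.17 V, V_3 = 1.124 V
R_eq = V_0 / 1 A = 3969 Ω = 3.969 kΩ

Final answer: 3.969 kΩ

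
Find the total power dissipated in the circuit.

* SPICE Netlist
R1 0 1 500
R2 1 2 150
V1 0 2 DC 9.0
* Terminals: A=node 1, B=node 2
Nodal analysis, taking node 2 as the 0 V reference.
Source V1 fixes V_0 = 9 V.
KCL at each unknown node (sum of currents leaving = 0; resistances in Ω):
  Node 1: (V_1 - 9)/500 + (V_1 - 0)/150 = 0
Collecting terms: 0.008667 × V_1 = 0.018  =>  V_1 = 2.077 V
Power in each resistor, P = (ΔV)²/R:
  P_R1 = (9 - 2.077)²/500 = 0.09586 W
  P_R2 = (2.077 - 0)²/150 = 0.02876 W
P_total = P_R1 + P_R2 = 0.1246 W

Final answer: 0.1246 W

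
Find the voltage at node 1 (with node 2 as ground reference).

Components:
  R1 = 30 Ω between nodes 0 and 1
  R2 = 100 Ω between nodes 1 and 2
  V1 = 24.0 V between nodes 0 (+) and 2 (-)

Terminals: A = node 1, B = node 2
Nodal analysis, taking node 2 as the 0 V reference.
Source V1 fixes V_0 = 24 V.
KCL at each unknown node (sum of currents leaving = 0; resistances in Ω):
  Node 1: (V_1 - 24)/30 + (V_1 - 0)/100 = 0
Collecting terms: 0.04333 × V_1 = 0.8  =>  V_1 = 18.46 V
The requested potential is V_1 = 18.46 V.

Final answer: V_1 = 18.46 V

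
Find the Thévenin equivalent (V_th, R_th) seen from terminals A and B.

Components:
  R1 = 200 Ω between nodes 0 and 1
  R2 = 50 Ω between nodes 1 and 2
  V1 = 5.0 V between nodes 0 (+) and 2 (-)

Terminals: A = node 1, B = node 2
Step 1 — V_th is the open-circuit voltage V_A - V_B (nothing connected across the terminals).
Nodal analysis, taking node 2 as the 0 V reference.
Source V1 fixes V_0 = 5 V.
KCL at each unknown node (sum of currents leaving = 0; resistances in Ω):
  Node 1: (V_1 - 5)/200 + (V_1 - 0)/50 = 0
Collecting terms: 0.025 × V_1 = 0.025  =>  V_1 = 1 V
V_th = V_1 - V_2 = 1 - 0 = 1 V
Step 2 — R_th: zero the source — replace V1 by a short circuit (node 2 merges into node 0) — and find the resistance seen between A (node 1) and B (node 0).
Reduce the network between node 1 (A) and node 0 (B) by series/parallel combination:
  Rp1 = R1 ‖ R2 (parallel, both between nodes 0 and 1) = 1/(1/200 + 1/50) = 40 Ω
R_th = 40 Ω

Final answer: V_th = 1 V, R_th = 40 Ω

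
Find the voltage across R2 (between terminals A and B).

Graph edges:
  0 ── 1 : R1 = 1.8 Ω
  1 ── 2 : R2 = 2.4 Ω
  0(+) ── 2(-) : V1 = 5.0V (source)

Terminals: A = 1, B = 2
R1 and R2 are in series across V1 (node 0 → node 1 → node 2), and the output A–B is taken across R2, so this is a voltage divider.
Series current: I = V1/(R1 + R2) = 5/(1.8 + 2.4) = 5/4.2 = 1.19 A
V_R2 = I × R2 = V1 × R2/(R1 + R2) = 5 × 2.4/4.2 = 2.857 V

Final answer: 2.857 V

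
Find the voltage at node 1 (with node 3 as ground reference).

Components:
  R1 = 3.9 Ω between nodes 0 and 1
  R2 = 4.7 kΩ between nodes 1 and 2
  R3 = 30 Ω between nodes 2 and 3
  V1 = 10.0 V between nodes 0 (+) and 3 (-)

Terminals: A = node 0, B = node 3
Nodal analysis, taking node 3 as the 0 V reference.
Source V1 fixes V_0 = 10 V.
KCL at each unknown node (sum of currents leaving = 0; resistances in Ω):
  Node 1: (V_1 - 10)/3.9 + (V_1 - V_2)/4700 = 0
  Node 2: (V_2 - V_1)/4700 + (V_2 - 0)/30 = 0
Collecting terms (coefficients in siemens):
  0.2566·V_1 - 0.0002128·V_2 = 2.564
  0.03355·V_2 - 0.0002128·V_1 = 0
Determinant D = (0.2566)(0.03355) - (-0.0002128)(-0.0002128) = 0.008609
V_1 = [(2.564)(0.03355) - (-0.0002128)(0)]/D = 9.992 V
V_2 = [(0.2566)(0) - (2.564)(-0.0002128)]/D = 0.06337 V
The requested potential is V_1 = 9.992 V.

Final answer: V_1 = 9.992 V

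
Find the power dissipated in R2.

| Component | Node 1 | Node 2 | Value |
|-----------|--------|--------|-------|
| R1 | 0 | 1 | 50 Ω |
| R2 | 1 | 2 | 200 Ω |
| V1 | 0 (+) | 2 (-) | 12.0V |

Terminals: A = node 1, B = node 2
Nodal analysis, taking node 2 as the 0 V reference.
Source V1 fixes V_0 = 12 V.
KCL at each unknown node (sum of currents leaving = 0; resistances in Ω):
  Node 1: (V_1 - 12)/50 + (V_1 - 0)/200 = 0
Collecting terms: 0.025 × V_1 = 0.24  =>  V_1 = 9.6 V
I_R2 = (V_1 - V_2)/R2 = (9.6 - 0)/200 = 0.048 A
P_R2 = I_R2² × R2 = (0.048)² × 200 = 0.4608 W

Final answer: 0.4608 W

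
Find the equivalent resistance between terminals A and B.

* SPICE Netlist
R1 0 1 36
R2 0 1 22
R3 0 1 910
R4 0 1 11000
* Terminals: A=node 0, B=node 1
Reduce the network between node 0 (A) and node 1 (B) by series/parallel combination:
  Rp1 = R1 ‖ R2 ‖ R3 ‖ R4 (parallel, all between nodes 0 and 1) = 1/(1/36 + 1/22 + 1/910 + 1/11000) = 13.44 Ω
R_eq = 13.44 Ω

Final answer: 13.44 Ω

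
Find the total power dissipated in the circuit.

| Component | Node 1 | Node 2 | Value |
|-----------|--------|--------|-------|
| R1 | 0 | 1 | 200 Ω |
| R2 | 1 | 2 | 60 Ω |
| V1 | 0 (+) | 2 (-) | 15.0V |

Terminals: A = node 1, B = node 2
Nodal analysis, taking node 2 as the 0 V reference.
Source V1 fixes V_0 = 15 V.
KCL at each unknown node (sum of currents leaving = 0; resistances in Ω):
  Node 1: (V_1 - 15)/200 + (V_1 - 0)/60 = 0
Collecting terms: 0.02167 × V_1 = 0.075  =>  V_1 = 3.462 V
Power in each resistor, P = (ΔV)²/R:
  P_R1 = (15 - 3.462)²/200 = 0.6657 W
  P_R2 = (3.462 - 0)²/60 = 0.1997 W
P_total = P_R1 + P_R2 = 0.8654 W

Final answer: 0.8654 W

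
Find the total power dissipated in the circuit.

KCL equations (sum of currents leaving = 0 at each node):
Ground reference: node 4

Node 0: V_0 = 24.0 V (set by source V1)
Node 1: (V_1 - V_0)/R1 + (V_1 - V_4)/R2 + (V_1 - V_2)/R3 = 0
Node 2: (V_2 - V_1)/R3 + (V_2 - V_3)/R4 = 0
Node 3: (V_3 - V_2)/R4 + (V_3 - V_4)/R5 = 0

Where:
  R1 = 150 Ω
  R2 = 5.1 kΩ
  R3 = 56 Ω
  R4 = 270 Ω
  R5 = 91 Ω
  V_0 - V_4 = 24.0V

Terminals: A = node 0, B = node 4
Nodal analysis, taking node 4 as the 0 V reference.
Source V1 fixes V_0 = 24 V.
KCL at each unknown node (sum of currents leaving = 0; resistances in Ω):
  Node 1: (V_1 - 24)/150 + (V_1 - 0)/5100 + (V_1 - V_2)/56 = 0
  Node 2: (V_2 - V_1)/56 + (V_2 - V_3)/270 = 0
  Node 3: (V_3 - V_2)/270 + (V_3 - 0)/91 = 0
Collecting terms (coefficients in siemens):
  0.02472·V_1 - 0.01786·V_2 = 0.16
  0.02156·V_2 - 0.01786·V_1 - 0.003704·V_3 = 0
  0.01469·V_3 - 0.003704·V_2 = 0
Solving these 3 simultaneous equations (Gaussian elimination) gives:
  V_1 = 17.28 V, V_2 = 14.96 V, V_3 = 3.77 V
Power in each resistor, P = (ΔV)²/R:
  P_R1 = (24 - 17.28)²/150 = 0.3013 W
  P_R2 = (17.28 - 0)²/5100 = 0.05853 W
  P_R3 = (17.28 - 14.96)²/56 = 0.09613 W
  P_R4 = (14.96 - 3.77)²/270 = 0.4635 W
  P_R5 = (3.77 - 0)²/91 = 0.1562 W
P_total = P_R1 + P_R2 + P_R3 + P_R4 + P_R5 = 1.076 W

Final answer: 1.076 W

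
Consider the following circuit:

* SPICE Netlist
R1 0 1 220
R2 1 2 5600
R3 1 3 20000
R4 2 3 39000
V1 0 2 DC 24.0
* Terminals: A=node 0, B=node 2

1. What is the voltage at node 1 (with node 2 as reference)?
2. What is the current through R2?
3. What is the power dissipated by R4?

Nodal analysis, taking node 2 as the 0 V reference.
Source V1 fixes V_0 = 24 V.
KCL at each unknown node (sum of currents leaving = 0; resistances in Ω):
  Node 1: (V_1 - 24)/220 + (V_1 - 0)/5600 + (V_1 - V_3)/20000 = 0
  Node 3: (V_3 - V_1)/20000 + (V_3 - 0)/39000 = 0
Collecting terms (coefficients in siemens):
  0.004774·V_1 - 0.00005·V_3 = 0.1091
  0.00007564·V_3 - 0.00005·V_1 = 0
Determinant D = (0.004774)(0.00007564) - (-0.00005)(-0.00005) = 0.0000003586
V_1 = [(0.1091)(0.00007564) - (-0.00005)(0)]/D = 23.01 V
V_3 = [(0.004774)(0) - (0.1091)(-0.00005)]/D = 15.21 V
Part 1:
  Read off the nodal solution: V_1 = 23.01 V
Part 2:
  I_R2 = (V_1 - V_2)/R2 = (23.01 - 0)/5600 = 0.004109 A
  Magnitude: I_R2 = 0.004109 A
Part 3:
  I_R4 = (V_2 - V_3)/R4 = (0 - 15.21)/39000 = -0.00039 A
  P_R4 = I_R4² × R4 = (-0.00039)² × 39000 = 0.005932 W

Final answers:
1. V_1 = 23.01 V
2. I_R2 = 0.004109 A
3. P_R4 = 0.005932 W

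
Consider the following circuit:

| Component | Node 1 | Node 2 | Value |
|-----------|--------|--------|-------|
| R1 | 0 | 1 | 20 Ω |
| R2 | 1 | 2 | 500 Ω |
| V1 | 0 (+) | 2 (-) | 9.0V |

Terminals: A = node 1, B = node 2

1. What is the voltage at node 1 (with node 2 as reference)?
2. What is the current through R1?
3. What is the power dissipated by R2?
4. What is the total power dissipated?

Nodal analysis, taking node 2 as the 0 V reference.
Source V1 fixes V_0 = 9 V.
KCL at each unknown node (sum of currents leaving = 0; resistances in Ω):
  Node 1: (V_1 - 9)/20 + (V_1 - 0)/500 = 0
Collecting terms: 0.052 × V_1 = 0.45  =>  V_1 = 8.654 V
Part 1:
  Read off the nodal solution: V_1 = 8.654 V
Part 2:
  I_R1 = (V_0 - V_1)/R1 = (9 - 8.654)/20 = 0.01731 A
  Magnitude: I_R1 = 0.01731 A
Part 3:
  I_R2 = (V_1 - V_2)/R2 = (8.654 - 0)/500 = 0.01731 A
  P_R2 = I_R2² × R2 = (0.01731)² × 500 = 0.1498 W
Part 4:
  Power in each resistor, P = (ΔV)²/R:
    P_R1 = (9 - 8.654)²/20 = 0.005991 W
    P_R2 = (8.654 - 0)²/500 = 0.1498 W
  P_total = P_R1 + P_R2 = 0.1558 W

Final answers:
1. V_1 = 8.654 V
2. I_R1 = 0.01731 A
3. P_R2 = 0.1498 W
4. P_total = 0.1558 W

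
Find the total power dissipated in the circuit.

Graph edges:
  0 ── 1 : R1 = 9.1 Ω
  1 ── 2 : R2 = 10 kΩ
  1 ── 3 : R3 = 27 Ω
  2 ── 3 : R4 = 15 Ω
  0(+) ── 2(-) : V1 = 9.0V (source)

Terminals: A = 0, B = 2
Nodal analysis, taking node 2 as the 0 V reference.
Source V1 fixes V_0 = 9 V.
KCL at each unknown node (sum of currents leaving = 0; resistances in Ω):
  Node 1: (V_1 - 9)/9.1 + (V_1 - 0)/10000 + (V_1 - V_3)/27 = 0
  Node 3: (V_3 - V_1)/27 + (V_3 - 0)/15 = 0
Collecting terms (coefficients in siemens):
  0.147·V_1 - 0.03704·V_3 = 0.989
  0.1037·V_3 - 0.03704·V_1 = 0
Determinant D = (0.147)(0.1037) - (-0.03704)(-0.03704) = 0.01388
V_1 = [(0.989)(0.1037) - (-0.03704)(0)]/D = 7.392 V
V_3 = [(0.147)(0) - (0.989)(-0.03704)]/D = 2.64 V
Power in each resistor, P = (ΔV)²/R:
  P_R1 = (9 - 7.392)²/9.1 = 0.2842 W
  P_R2 = (7.392 - 0)²/10000 = 0.005464 W
  P_R3 = (7.392 - 2.64)²/27 = 0.8363 W
  P_R4 = (0 - 2.64)²/15 = 0.4646 W
P_total = P_R1 + P_R2 + P_R3 + P_R4 = 1.591 W

Final answer: 1.591 W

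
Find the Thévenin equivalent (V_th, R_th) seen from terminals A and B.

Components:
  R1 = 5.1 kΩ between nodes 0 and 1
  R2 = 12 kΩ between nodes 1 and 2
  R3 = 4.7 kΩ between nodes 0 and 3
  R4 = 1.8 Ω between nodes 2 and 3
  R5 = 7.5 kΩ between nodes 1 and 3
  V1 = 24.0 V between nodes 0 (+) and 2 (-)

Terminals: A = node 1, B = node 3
Step 1 — V_th is the open-circuit voltage V_A - V_B (nothing connected across the terminals).
Nodal analysis, taking node 2 as the 0 V reference.
Source V1 fixes V_0 = 24 V.
KCL at each unknown node (sum of currents leaving = 0; resistances in Ω):
  Node 1: (V_1 - 24)/5100 + (V_1 - 0)/12000 + (V_1 - V_3)/7500 = 0
  Node 3: (V_3 - 24)/4700 + (V_3 - 0)/1.8 + (V_3 - V_1)/7500 = 0
Collecting terms (coefficients in siemens):
  0.0004127·V_1 - 0.0001333·V_3 = 0.004706
  0.5559·V_3 - 0.0001333·V_1 = 0.005106
Determinant D = (0.0004127)(0.5559) - (-0.0001333)(-0.0001333) = 0.0002294
V_1 = [(0.004706)(0.5559) - (-0.0001333)(0.005106)]/D = 11.41 V
V_3 = [(0.0004127)(0.005106) - (0.004706)(-0.0001333)]/D = 0.01192 V
V_th = V_1 - V_3 = 11.41 - 0.01192 = 11.39 V
Step 2 — R_th: zero the source — replace V1 by a short circuit (node 2 merges into node 0) — and find the resistance seen between A (node 1) and B (node 3).
Reduce the network between node 1 (A) and node 3 (B) by series/parallel combination:
  Rp1 = R1 ‖ R2 (parallel, both between nodes 0 and 1) = 1/(1/5100 + 1/12000) = 3579 Ω
  Rp2 = R3 ‖ R4 (parallel, both between nodes 0 and 3) = 1/(1/4700 + 1/1.8) = 1.799 Ω
  Rs1 = Rp1 + Rp2 (series, joined only at node 0) = 3579 + 1.799 = 3581 Ω
  Rp3 = R5 ‖ Rs1 (parallel, both between nodes 1 and 3) = 1/(1/7500 + 1/3581) = 2424 Ω
R_th = 2.424 kΩ

Final answer: V_th = 11.39 V, R_th = 2.424 kΩ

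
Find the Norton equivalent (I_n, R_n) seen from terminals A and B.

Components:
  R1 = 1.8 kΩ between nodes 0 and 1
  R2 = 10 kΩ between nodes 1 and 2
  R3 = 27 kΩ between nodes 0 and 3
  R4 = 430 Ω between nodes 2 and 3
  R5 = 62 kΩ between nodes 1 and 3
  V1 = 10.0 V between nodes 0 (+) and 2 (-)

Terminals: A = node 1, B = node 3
Find the Thévenin equivalent first; then I_n = V_th/R_th and R_n = R_th.
Step 1 — V_th is the open-circuit voltage V_A - V_B (nothing connected across the terminals).
Nodal analysis, taking node 2 as the 0 V reference.
Source V1 fixes V_0 = 10 V.
KCL at each unknown node (sum of currents leaving = 0; resistances in Ω):
  Node 1: (V_1 - 10)/1800 + (V_1 - 0)/10000 + (V_1 - V_3)/62000 = 0
  Node 3: (V_3 - 10)/27000 + (V_3 - 0)/430 + (V_3 - V_1)/62000 = 0
Collecting terms (coefficients in siemens):
  0.0006717·V_1 - 0.00001613·V_3 = 0.005556
  0.002379·V_3 - 0.00001613·V_1 = 0.0003704
Determinant D = (0.0006717)(0.002379) - (-0.00001613)(-0.00001613) = 0.000001598
V_1 = [(0.005556)(0.002379) - (-0.00001613)(0.0003704)]/D = 8.276 V
V_3 = [(0.0006717)(0.0003704) - (0.005556)(-0.00001613)]/D = 0.2118 V
V_th = V_1 - V_3 = 8.276 - 0.2118 = 8.064 V
Step 2 — R_th: zero the source — replace V1 by a short circuit (node 2 merges into node 0) — and find the resistance seen between A (node 1) and B (node 3).
Reduce the network between node 1 (A) and node 3 (B) by series/parallel combination:
  Rp1 = R1 ‖ R2 (parallel, both between nodes 0 and 1) = 1/(1/1800 + 1/10000) = 1525 Ω
  Rp2 = R3 ‖ R4 (parallel, both between nodes 0 and 3) = 1/(1/27000 + 1/430) = 423.3 Ω
  Rs1 = Rp1 + Rp2 (series, joined only at node 0) = 1525 + 423.3 = 1949 Ω
  Rp3 = R5 ‖ Rs1 (parallel, both between nodes 1 and 3) = 1/(1/62000 + 1/1949) = 1889 Ω
R_th = 1.889 kΩ
I_n = V_th/R_th = 8.064/1889 = 0.004268 A, and R_n = R_th = 1.889 kΩ

Final answer: I_n = 0.004268 A, R_n = 1.889 kΩ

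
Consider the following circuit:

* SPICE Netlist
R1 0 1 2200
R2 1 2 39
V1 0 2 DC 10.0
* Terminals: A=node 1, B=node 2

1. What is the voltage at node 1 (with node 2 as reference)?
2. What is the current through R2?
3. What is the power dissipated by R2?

Nodal analysis, taking node 2 as the 0 V reference.
Source V1 fixes V_0 = 10 V.
KCL at each unknown node (sum of currents leaving = 0; resistances in Ω):
  Node 1: (V_1 - 10)/2200 + (V_1 - 0)/39 = 0
Collecting terms: 0.0261 × V_1 = 0.004545  =>  V_1 = 0.1742 V
Part 1:
  Read off the nodal solution: V_1 = 0.1742 V
Part 2:
  I_R2 = (V_1 - V_2)/R2 = (0.1742 - 0)/39 = 0.004466 A
  Magnitude: I_R2 = 0.004466 A
Part 3:
  I_R2 = (V_1 - V_2)/R2 = (0.1742 - 0)/39 = 0.004466 A
  P_R2 = I_R2² × R2 = (0.004466)² × 39 = 0.000778 W

Final answers:
1. V_1 = 0.1742 V
2. I_R2 = 0.004466 A
3. P_R2 = 0.000778 W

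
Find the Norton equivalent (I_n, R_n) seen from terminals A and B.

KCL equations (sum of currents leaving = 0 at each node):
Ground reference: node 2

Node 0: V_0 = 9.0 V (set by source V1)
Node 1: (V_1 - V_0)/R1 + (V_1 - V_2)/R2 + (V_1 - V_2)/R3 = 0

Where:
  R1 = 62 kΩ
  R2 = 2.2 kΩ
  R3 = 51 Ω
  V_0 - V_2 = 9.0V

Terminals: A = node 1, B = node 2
Find the Thévenin equivalent first; then I_n = V_th/R_th and R_n = R_th.
Step 1 — V_th is the open-circuit voltage V_A - V_B (nothing connected across the terminals).
Nodal analysis, taking node 2 as the 0 V reference.
Source V1 fixes V_0 = 9 V.
KCL at each unknown node (sum of currents leaving = 0; resistances in Ω):
  Node 1: (V_1 - 9)/62000 + (V_1 - 0)/2200 + (V_1 - 0)/51 = 0
Collecting terms: 0.02008 × V_1 = 0.0001452  =>  V_1 = 0.00723 V
V_th = V_1 - V_2 = 0.00723 - 0 = 0.00723 V
Step 2 — R_th: zero the source — replace V1 by a short circuit (node 2 merges into node 0) — and find the resistance seen between A (node 1) and B (node 0).
Reduce the network between node 1 (A) and node 0 (B) by series/parallel combination:
  Rp1 = R1 ‖ R2 ‖ R3 (parallel, all between nodes 0 and 1) = 1/(1/62000 + 1/2200 + 1/51) = 49.8 Ω
R_th = 49.8 Ω
I_n = V_th/R_th = 0.00723/49.8 = 0.0001452 A, and R_n = R_th = 49.8 Ω

Final answer: I_n = 0.0001452 A, R_n = 49.8 Ω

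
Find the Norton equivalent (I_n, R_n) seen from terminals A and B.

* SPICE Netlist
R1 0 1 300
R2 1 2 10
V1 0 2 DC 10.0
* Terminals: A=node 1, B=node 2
Find the Thévenin equivalent first; then I_n = V_th/R_th and R_n = R_th.
Step 1 — V_th is the open-circuit voltage V_A - V_B (nothing connected across the terminals).
Nodal analysis, taking node 2 as the 0 V reference.
Source V1 fixes V_0 = 10 V.
KCL at each unknown node (sum of currents leaving = 0; resistances in Ω):
  Node 1: (V_1 - 10)/300 + (V_1 - 0)/10 = 0
Collecting terms: 0.1033 × V_1 = 0.03333  =>  V_1 = 0.3226 V
V_th = V_1 - V_2 = 0.3226 - 0 = 0.3226 V
Step 2 — R_th: zero the source — replace V1 by a short circuit (node 2 merges into node 0) — and find the resistance seen between A (node 1) and B (node 0).
Reduce the network between node 1 (A) and node 0 (B) by series/parallel combination:
  Rp1 = R1 ‖ R2 (parallel, both between nodes 0 and 1) = 1/(1/300 + 1/10) = 9.677 Ω
R_th = 9.677 Ω
I_n = V_th/R_th = 0.3226/9.677 = 0.03333 A, and R_n = R_th = 9.677 Ω

Final answer: I_n = 0.03333 A, R_n = 9.677 Ω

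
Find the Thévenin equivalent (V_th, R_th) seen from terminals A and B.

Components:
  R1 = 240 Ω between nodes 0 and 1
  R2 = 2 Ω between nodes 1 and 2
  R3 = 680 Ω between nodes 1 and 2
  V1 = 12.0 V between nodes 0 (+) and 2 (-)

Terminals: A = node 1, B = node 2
Step 1 — V_th is the open-circuit voltage V_A - V_B (nothing connected across the terminals).
Nodal analysis, taking node 2 as the 0 V reference.
Source V1 fixes V_0 = 12 V.
KCL at each unknown node (sum of currents leaving = 0; resistances in Ω):
  Node 1: (V_1 - 12)/240 + (V_1 - 0)/2 + (V_1 - 0)/680 = 0
Collecting terms: 0.5056 × V_1 = 0.05  =>  V_1 = 0.09889 V
V_th = V_1 - V_2 = 0.09889 - 0 = 0.09889 V
Step 2 — R_th: zero the source — replace V1 by a short circuit (node 2 merges into node 0) — and find the resistance seen between A (node 1) and B (node 0).
Reduce the network between node 1 (A) and node 0 (B) by series/parallel combination:
  Rp1 = R1 ‖ R2 ‖ R3 (parallel, all between nodes 0 and 1) = 1/(1/240 + 1/2 + 1/680) = 1.978 Ω
R_th = 1.978 Ω

Final answer: V_th = 0.09889 V, R_th = 1.978 Ω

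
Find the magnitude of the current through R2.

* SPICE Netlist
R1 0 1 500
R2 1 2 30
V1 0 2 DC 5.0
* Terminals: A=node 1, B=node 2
Nodal analysis, taking node 2 as the 0 V reference.
Source V1 fixes V_0 = 5 V.
KCL at each unknown node (sum of currents leaving = 0; resistances in Ω):
  Node 1: (V_1 - 5)/500 + (V_1 - 0)/30 = 0
Collecting terms: 0.03533 × V_1 = 0.01  =>  V_1 = 0.283 V
I_R2 = (V_1 - V_2)/R2 = (0.283 - 0)/30 = 0.009434 A
|I_R2| = 0.009434 A

Final answer: |I_R2| = 0.009434 A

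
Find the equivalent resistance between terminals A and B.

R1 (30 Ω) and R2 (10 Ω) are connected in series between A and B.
Reduce the network between node 0 (A) and node 2 (B) by series/parallel combination:
  Rs1 = R1 + R2 (series, joined only at node 1) = 30 + 10 = 40 Ω
R_eq = 40 Ω

Final answer: 40 Ω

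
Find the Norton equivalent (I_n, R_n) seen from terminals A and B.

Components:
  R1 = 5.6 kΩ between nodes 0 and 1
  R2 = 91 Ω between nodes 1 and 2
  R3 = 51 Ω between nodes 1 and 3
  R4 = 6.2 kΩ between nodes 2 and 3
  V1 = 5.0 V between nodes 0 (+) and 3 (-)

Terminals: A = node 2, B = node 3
Find the Thévenin equivalent first; then I_n = V_th/R_th and R_n = R_th.
Step 1 — V_th is the open-circuit voltage V_A - V_B (nothing connected across the terminals).
Nodal analysis, taking node 3 as the 0 V reference.
Source V1 fixes V_0 = 5 V.
KCL at each unknown node (sum of currents leaving = 0; resistances in Ω):
  Node 1: (V_1 - 5)/5600 + (V_1 - V_2)/91 + (V_1 - 0)/51 = 0
  Node 2: (V_2 - V_1)/91 + (V_2 - 0)/6200 = 0
Collecting terms (coefficients in siemens):
  0.03078·V_1 - 0.01099·V_2 = 0.0008929
  0.01115·V_2 - 0.01099·V_1 = 0
Determinant D = (0.03078)(0.01115) - (-0.01099)(-0.01099) = 0.0002224
V_1 = [(0.0008929)(0.01115) - (-0.01099)(0)]/D = 0.04477 V
V_2 = [(0.03078)(0) - (0.0008929)(-0.01099)]/D = 0.04412 V
V_th = V_2 - V_3 = 0.04412 - 0 = 0.04412 V
Step 2 — R_th: zero the source — replace V1 by a short circuit (node 3 merges into node 0) — and find the resistance seen between A (node 2) and B (node 0).
Reduce the network between node 2 (A) and node 0 (B) by series/parallel combination:
  Rp1 = R1 ‖ R3 (parallel, both between nodes 0 and 1) = 1/(1/5600 + 1/51) = 50.54 Ω
  Rs1 = R2 + Rp1 (series, joined only at node 1) = 91 + 50.54 = 141.5 Ω
  Rp2 = R4 ‖ Rs1 (parallel, both between nodes 0 and 2) = 1/(1/6200 + 1/141.5) = 138.4 Ω
R_th = 138.4 Ω
I_n = V_th/R_th = 0.04412/138.4 = 0.0003188 A, and R_n = R_th = 138.4 Ω

Final answer: I_n = 0.0003188 A, R_n = 138.4 Ω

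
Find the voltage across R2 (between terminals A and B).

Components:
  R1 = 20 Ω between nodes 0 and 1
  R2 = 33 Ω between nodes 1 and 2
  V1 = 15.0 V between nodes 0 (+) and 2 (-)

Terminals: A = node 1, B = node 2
R1 and R2 are in series across V1 (node 0 → node 1 → node 2), and the output A–B is taken across R2, so this is a voltage divider.
Series current: I = V1/(R1 + R2) = 15/(20 + 33) = 15/53 = 0.283 A
V_R2 = I × R2 = V1 × R2/(R1 + R2) = 15 × 33/53 = 9.34 V

Final answer: 9.34 V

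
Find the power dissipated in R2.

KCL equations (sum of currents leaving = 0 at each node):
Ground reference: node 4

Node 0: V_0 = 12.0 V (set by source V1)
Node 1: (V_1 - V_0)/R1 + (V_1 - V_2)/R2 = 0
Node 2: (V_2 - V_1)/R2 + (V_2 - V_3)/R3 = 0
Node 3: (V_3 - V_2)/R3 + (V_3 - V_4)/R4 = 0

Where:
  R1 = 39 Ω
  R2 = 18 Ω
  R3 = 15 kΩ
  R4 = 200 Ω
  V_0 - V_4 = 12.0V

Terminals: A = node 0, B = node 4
Nodal analysis, taking node 4 as the 0 V reference.
Source V1 fixes V_0 = 12 V.
KCL at each unknown node (sum of currents leaving = 0; resistances in Ω):
  Node 1: (V_1 - 12)/39 + (V_1 - V_2)/18 = 0
  Node 2: (V_2 - V_1)/18 + (V_2 - V_3)/15000 = 0
  Node 3: (V_3 - V_2)/15000 + (V_3 - 0)/200 = 0
Collecting terms (coefficients in siemens):
  0.0812·V_1 - 0.05556·V_2 = 0.3077
  0.05562·V_2 - 0.05556·V_1 - 0.00006667·V_3 = 0
  0.005067·V_3 - 0.00006667·V_2 = 0
Solving these 3 simultaneous equations (Gaussian elimination) gives:
  V_1 = 11.97 V, V_2 = 11.96 V, V_3 = 0.1573 V
I_R2 = (V_1 - V_2)/R2 = (11.97 - 11.96)/18 = 0.0007865 A
P_R2 = I_R2² × R2 = (0.0007865)² × 18 = 0.00001114 W

Final answer: 1.114e-05 W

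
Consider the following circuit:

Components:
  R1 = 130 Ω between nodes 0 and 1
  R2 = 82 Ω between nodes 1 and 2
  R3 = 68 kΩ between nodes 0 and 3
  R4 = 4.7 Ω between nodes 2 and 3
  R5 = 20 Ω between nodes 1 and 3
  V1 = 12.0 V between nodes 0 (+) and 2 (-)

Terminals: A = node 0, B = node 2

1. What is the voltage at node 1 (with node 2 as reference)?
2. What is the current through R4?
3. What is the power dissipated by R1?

Nodal analysis, taking node 2 as the 0 V reference.
Source V1 fixes V_0 = 12 V.
KCL at each unknown node (sum of currents leaving = 0; resistances in Ω):
  Node 1: (V_1 - 12)/130 + (V_1 - 0)/82 + (V_1 - V_3)/20 = 0
  Node 3: (V_3 - 12)/68000 + (V_3 - 0)/4.7 + (V_3 - V_1)/20 = 0
Collecting terms (coefficients in siemens):
  0.06989·V_1 - 0.05·V_3 = 0.09231
  0.2628·V_3 - 0.05·V_1 = 0.0001765
Determinant D = (0.06989)(0.2628) - (-0.05)(-0.05) = 0.01587
V_1 = [(0.09231)(0.2628) - (-0.05)(0.0001765)]/D = 1.529 V
V_3 = [(0.06989)(0.0001765) - (0.09231)(-0.05)]/D = 0.2917 V
Part 1:
  Read off the nodal solution: V_1 = 1.529 V
Part 2:
  I_R4 = (V_2 - V_3)/R4 = (0 - 0.2917)/4.7 = -0.06206 A
  Magnitude: I_R4 = 0.06206 A
Part 3:
  I_R1 = (V_0 - V_1)/R1 = (12 - 1.529)/130 = 0.08054 A
  P_R1 = I_R1² × R1 = (0.08054)² × 130 = 0.8433 W

Final answers:
1. V_1 = 1.529 V
2. I_R4 = 0.06206 A
3. P_R1 = 0.8433 W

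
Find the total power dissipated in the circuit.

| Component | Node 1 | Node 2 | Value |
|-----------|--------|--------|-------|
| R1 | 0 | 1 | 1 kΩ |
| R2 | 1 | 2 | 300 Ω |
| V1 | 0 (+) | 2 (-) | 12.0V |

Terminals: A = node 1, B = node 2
Nodal analysis, taking node 2 as the 0 V reference.
Source V1 fixes V_0 = 12 V.
KCL at each unknown node (sum of currents leaving = 0; resistances in Ω):
  Node 1: (V_1 - 12)/1000 + (V_1 - 0)/300 = 0
Collecting terms: 0.004333 × V_1 = 0.012  =>  V_1 = 2.769 V
Power in each resistor, P = (ΔV)²/R:
  P_R1 = (12 - 2.769)²/1000 = 0.08521 W
  P_R2 = (2.769 - 0)²/300 = 0.02556 W
P_total = P_R1 + P_R2 = 0.1108 W

Final answer: 0.1108 W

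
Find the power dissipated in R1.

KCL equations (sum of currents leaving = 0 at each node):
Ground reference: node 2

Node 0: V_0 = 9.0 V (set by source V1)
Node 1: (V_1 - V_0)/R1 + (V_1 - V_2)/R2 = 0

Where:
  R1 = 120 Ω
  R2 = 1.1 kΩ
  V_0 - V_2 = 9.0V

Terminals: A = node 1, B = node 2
Nodal analysis, taking node 2 as the 0 V reference.
Source V1 fixes V_0 = 9 V.
KCL at each unknown node (sum of currents leaving = 0; resistances in Ω):
  Node 1: (V_1 - 9)/120 + (V_1 - 0)/1100 = 0
Collecting terms: 0.009242 × V_1 = 0.075  =>  V_1 = 8.115 V
I_R1 = (V_0 - V_1)/R1 = (9 - 8.115)/120 = 0.007377 A
P_R1 = I_R1² × R1 = (0.007377)² × 120 = 0.006531 W

Final answer: 0.006531 W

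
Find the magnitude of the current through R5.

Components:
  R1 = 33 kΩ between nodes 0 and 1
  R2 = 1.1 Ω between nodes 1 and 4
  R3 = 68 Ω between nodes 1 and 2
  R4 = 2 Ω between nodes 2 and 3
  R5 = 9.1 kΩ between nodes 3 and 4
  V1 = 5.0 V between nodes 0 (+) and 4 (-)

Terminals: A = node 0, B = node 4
Nodal analysis, taking node 4 as the 0 V reference.
Source V1 fixes V_0 = 5 V.
KCL at each unknown node (sum of currents leaving = 0; resistances in Ω):
  Node 1: (V_1 - 5)/33000 + (V_1 - 0)/1.1 + (V_1 - V_2)/68 = 0
  Node 2: (V_2 - V_1)/68 + (V_2 - V_3)/2 = 0
  Node 3: (V_3 - V_2)/2 + (V_3 - 0)/9100 = 0
Collecting terms (coefficients in siemens):
  0.9238·V_1 - 0.01471·V_2 = 0.0001515
  0.5147·V_2 - 0.01471·V_1 - 0.5·V_3 = 0
  0.5001·V_3 - 0.5·V_2 = 0
Solving these 3 simultaneous equations (Gaussian elimination) gives:
  V_1 = 0.0001666 V, V_2 = 0.0001654 V, V_3 = 0.0001654 V
I_R5 = (V_3 - V_4)/R5 = (0.0001654 - 0)/9100 = 0.00000001817 A
|I_R5| = 0.00000001817 A

Final answer: |I_R5| = 1.817e-08 A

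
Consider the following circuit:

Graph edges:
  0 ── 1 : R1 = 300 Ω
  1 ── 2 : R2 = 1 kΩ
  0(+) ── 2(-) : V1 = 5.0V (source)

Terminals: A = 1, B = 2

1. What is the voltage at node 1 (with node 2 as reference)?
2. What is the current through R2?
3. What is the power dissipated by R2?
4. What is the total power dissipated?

Nodal analysis, taking node 2 as the 0 V reference.
Source V1 fixes V_0 = 5 V.
KCL at each unknown node (sum of currents leaving = 0; resistances in Ω):
  Node 1: (V_1 - 5)/300 + (V_1 - 0)/1000 = 0
Collecting terms: 0.004333 × V_1 = 0.01667  =>  V_1 = 3.846 V
Part 1:
  Read off the nodal solution: V_1 = 3.846 V
Part 2:
  I_R2 = (V_1 - V_2)/R2 = (3.846 - 0)/1000 = 0.003846 A
  Magnitude: I_R2 = 0.003846 A
Part 3:
  I_R2 = (V_1 - V_2)/R2 = (3.846 - 0)/1000 = 0.003846 A
  P_R2 = I_R2² × R2 = (0.003846)² × 1000 = 0.01479 W
Part 4:
  Power in each resistor, P = (ΔV)²/R:
    P_R1 = (5 - 3.846)²/300 = 0.004438 W
    P_R2 = (3.846 - 0)²/1000 = 0.01479 W
  P_total = P_R1 + P_R2 = 0.01923 W

Final answers:
1. V_1 = 3.846 V
2. I_R2 = 0.003846 A
3. P_R2 = 0.01479 W
4. P_total = 0.01923 W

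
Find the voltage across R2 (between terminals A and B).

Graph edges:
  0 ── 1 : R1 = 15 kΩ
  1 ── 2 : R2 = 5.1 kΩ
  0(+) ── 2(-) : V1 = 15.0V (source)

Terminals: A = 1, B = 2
R1 and R2 are in series across V1 (node 0 → node 1 → node 2), and the output A–B is taken across R2, so this is a voltage divider.
Series current: I = V1/(R1 + R2) = 15/(15000 + 5100) = 15/20100 = 0.0007463 A
V_R2 = I × R2 = V1 × R2/(R1 + R2) = 15 × 5100/20100 = 3.806 V

Final answer: 3.806 V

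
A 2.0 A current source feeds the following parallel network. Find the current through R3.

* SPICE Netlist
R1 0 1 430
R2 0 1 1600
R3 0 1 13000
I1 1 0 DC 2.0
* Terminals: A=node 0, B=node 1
All resistors sit directly between nodes 0 and 1, so they are in parallel and share one voltage V; the full source current 2 A splits among them.
1/R_par = 1/430 + 1/1600 + 1/13000 = 0.003028 S  =>  R_par = 330.3 Ω
V = I × R_par = 2 × 330.3 = 660.6 V
I_R3 = V/R3 = 660.6/13000 = 0.05082 A

Final answer: 0.05082 A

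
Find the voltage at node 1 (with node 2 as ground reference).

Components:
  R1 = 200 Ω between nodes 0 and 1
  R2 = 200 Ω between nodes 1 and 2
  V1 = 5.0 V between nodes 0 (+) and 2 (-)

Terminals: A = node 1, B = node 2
Nodal analysis, taking node 2 as the 0 V reference.
Source V1 fixes V_0 = 5 V.
KCL at each unknown node (sum of currents leaving = 0; resistances in Ω):
  Node 1: (V_1 - 5)/200 + (V_1 - 0)/200 = 0
Collecting terms: 0.01 × V_1 = 0.025  =>  V_1 = 2.5 V
The requested potential is V_1 = 2.5 V.

Final answer: V_1 = 2.5 V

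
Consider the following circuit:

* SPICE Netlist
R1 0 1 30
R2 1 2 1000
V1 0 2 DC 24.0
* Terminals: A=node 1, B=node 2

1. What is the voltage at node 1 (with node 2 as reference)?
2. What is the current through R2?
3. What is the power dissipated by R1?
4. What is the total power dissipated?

Nodal analysis, taking node 2 as the 0 V reference.
Source V1 fixes V_0 = 24 V.
KCL at each unknown node (sum of currents leaving = 0; resistances in Ω):
  Node 1: (V_1 - 24)/30 + (V_1 - 0)/1000 = 0
Collecting terms: 0.03433 × V_1 = 0.8  =>  V_1 = 23.3 V
Part 1:
  Read off the nodal solution: V_1 = 23.3 V
Part 2:
  I_R2 = (V_1 - V_2)/R2 = (23.3 - 0)/1000 = 0.0233 A
  Magnitude: I_R2 = 0.0233 A
Part 3:
  I_R1 = (V_0 - V_1)/R1 = (24 - 23.3)/30 = 0.0233 A
  P_R1 = I_R1² × R1 = (0.0233)² × 30 = 0.01629 W
Part 4:
  Power in each resistor, P = (ΔV)²/R:
    P_R1 = (24 - 23.3)²/30 = 0.01629 W
    P_R2 = (23.3 - 0)²/1000 = 0.5429 W
  P_total = P_R1 + P_R2 = 0.5592 W

Final answers:
1. V_1 = 23.3 V
2. I_R2 = 0.0233 A
3. P_R1 = 0.01629 W
4. P_total = 0.5592 W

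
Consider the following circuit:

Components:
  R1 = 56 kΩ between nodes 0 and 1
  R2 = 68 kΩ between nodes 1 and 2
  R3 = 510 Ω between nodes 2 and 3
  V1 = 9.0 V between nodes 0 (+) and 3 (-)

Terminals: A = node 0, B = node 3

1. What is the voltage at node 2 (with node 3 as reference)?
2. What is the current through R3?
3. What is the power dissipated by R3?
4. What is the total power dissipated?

Nodal analysis, taking node 3 as the 0 V reference.
Source V1 fixes V_0 = 9 V.
KCL at each unknown node (sum of currents leaving = 0; resistances in Ω):
  Node 1: (V_1 - 9)/56000 + (V_1 - V_2)/68000 = 0
  Node 2: (V_2 - V_1)/68000 + (V_2 - 0)/510 = 0
Collecting terms (coefficients in siemens):
  0.00003256·V_1 - 0.00001471·V_2 = 0.0001607
  0.001975·V_2 - 0.00001471·V_1 = 0
Determinant D = (0.00003256)(0.001975) - (-0.00001471)(-0.00001471) = 0.00000006411
V_1 = [(0.0001607)(0.001975) - (-0.00001471)(0)]/D = 4.952 V
V_2 = [(0.00003256)(0) - (0.0001607)(-0.00001471)]/D = 0.03686 V
Part 1:
  Read off the nodal solution: V_2 = 0.03686 V
Part 2:
  I_R3 = (V_2 - V_3)/R3 = (0.03686 - 0)/510 = 0.00007228 A
  Magnitude: I_R3 = 0.00007228 A
Part 3:
  I_R3 = (V_2 - V_3)/R3 = (0.03686 - 0)/510 = 0.00007228 A
  P_R3 = I_R3² × R3 = (0.00007228)² × 510 = 0.000002665 W
Part 4:
  Power in each resistor, P = (ΔV)²/R:
    P_R1 = (9 - 4.952)²/56000 = 0.0002926 W
    P_R2 = (4.952 - 0.03686)²/68000 = 0.0003553 W
    P_R3 = (0.03686 - 0)²/510 = 0.000002665 W
  P_total = P_R1 + P_R2 + P_R3 = 0.0006506 W

Final answers:
1. V_2 = 0.03686 V
2. I_R3 = 7.228e-05 A
3. P_R3 = 2.665e-06 W
4. P_total = 0.0006506 W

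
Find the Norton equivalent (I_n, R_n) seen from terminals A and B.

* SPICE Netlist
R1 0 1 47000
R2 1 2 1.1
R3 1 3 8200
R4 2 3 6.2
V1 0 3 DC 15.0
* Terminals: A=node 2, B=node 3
Find the Thévenin equivalent first; then I_n = V_th/R_th and R_n = R_th.
Step 1 — V_th is the open-circuit voltage V_A - V_B (nothing connected across the terminals).
Nodal analysis, taking node 3 as the 0 V reference.
Source V1 fixes V_0 = 15 V.
KCL at each unknown node (sum of currents leaving = 0; resistances in Ω):
  Node 1: (V_1 - 15)/47000 + (V_1 - V_2)/1.1 + (V_1 - 0)/8200 = 0
  Node 2: (V_2 - V_1)/1.1 + (V_2 - 0)/6.2 = 0
Collecting terms (coefficients in siemens):
  0.9092·V_1 - 0.9091·V_2 = 0.0003191
  1.07·V_2 - 0.9091·V_1 = 0
Determinant D = (0.9092)(1.07) - (-0.9091)(-0.9091) = 0.1468
V_1 = [(0.0003191)(1.07) - (-0.9091)(0)]/D = 0.002327 V
V_2 = [(0.9092)(0) - (0.0003191)(-0.9091)]/D = 0.001977 V
V_th = V_2 - V_3 = 0.001977 - 0 = 0.001977 V
Step 2 — R_th: zero the source — replace V1 by a short circuit (node 3 merges into node 0) — and find the resistance seen between A (node 2) and B (node 0).
Reduce the network between node 2 (A) and node 0 (B) by series/parallel combination:
  Rp1 = R1 ‖ R3 (parallel, both between nodes 0 and 1) = 1/(1/47000 + 1/8200) = 6982 Ω
  Rs1 = R2 + Rp1 (series, joined only at node 1) = 1.1 + 6982 = 6983 Ω
  Rp2 = R4 ‖ Rs1 (parallel, both between nodes 0 and 2) = 1/(1/6.2 + 1/6983) = 6.195 Ω
R_th = 6.195 Ω
I_n = V_th/R_th = 0.001977/6.195 = 0.0003191 A, and R_n = R_th = 6.195 Ω

Final answer: I_n = 0.0003191 A, R_n = 6.195 Ω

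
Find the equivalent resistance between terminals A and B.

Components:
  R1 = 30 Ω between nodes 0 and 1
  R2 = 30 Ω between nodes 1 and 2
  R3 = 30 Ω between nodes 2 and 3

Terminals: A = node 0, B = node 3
Reduce the network between node 0 (A) and node 3 (B) by series/parallel combination:
  Rs1 = R1 + R2 (series, joined only at node 1) = 30 + 30 = 60 Ω
  Rs2 = R3 + Rs1 (series, joined only at node 2) = 30 + 60 = 90 Ω
R_eq = 90 Ω

Final answer: 90 Ω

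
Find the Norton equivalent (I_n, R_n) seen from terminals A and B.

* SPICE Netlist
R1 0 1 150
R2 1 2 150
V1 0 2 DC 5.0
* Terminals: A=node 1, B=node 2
Find the Thévenin equivalent first; then I_n = V_th/R_th and R_n = R_th.
Step 1 — V_th is the open-circuit voltage V_A - V_B (nothing connected across the terminals).
Nodal analysis, taking node 2 as the 0 V reference.
Source V1 fixes V_0 = 5 V.
KCL at each unknown node (sum of currents leaving = 0; resistances in Ω):
  Node 1: (V_1 - 5)/150 + (V_1 - 0)/150 = 0
Collecting terms: 0.01333 × V_1 = 0.03333  =>  V_1 = 2.5 V
V_th = V_1 - V_2 = 2.5 - 0 = 2.5 V
Step 2 — R_th: zero the source — replace V1 by a short circuit (node 2 merges into node 0) — and find the resistance seen between A (node 1) and B (node 0).
Reduce the network between node 1 (A) and node 0 (B) by series/parallel combination:
  Rp1 = R1 ‖ R2 (parallel, both between nodes 0 and 1) = 1/(1/150 + 1/150) = 75 Ω
R_th = 75 Ω
I_n = V_th/R_th = 2.5/75 = 0.03333 A, and R_n = R_th = 75 Ω

Final answer: I_n = 0.03333 A, R_n = 75 Ω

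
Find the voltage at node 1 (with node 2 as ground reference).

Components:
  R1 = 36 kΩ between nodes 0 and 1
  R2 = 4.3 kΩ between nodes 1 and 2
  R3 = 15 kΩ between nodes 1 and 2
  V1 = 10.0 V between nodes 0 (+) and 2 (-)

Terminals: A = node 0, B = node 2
Nodal analysis, taking node 2 as the 0 V reference.
Source V1 fixes V_0 = 10 V.
KCL at each unknown node (sum of currents leaving = 0; resistances in Ω):
  Node 1: (V_1 - 10)/36000 + (V_1 - 0)/4300 + (V_1 - 0)/15000 = 0
Collecting terms: 0.000327 × V_1 = 0.0002778  =>  V_1 = 0.8495 V
The requested potential is V_1 = 0.8495 V.

Final answer: V_1 = 0.8495 V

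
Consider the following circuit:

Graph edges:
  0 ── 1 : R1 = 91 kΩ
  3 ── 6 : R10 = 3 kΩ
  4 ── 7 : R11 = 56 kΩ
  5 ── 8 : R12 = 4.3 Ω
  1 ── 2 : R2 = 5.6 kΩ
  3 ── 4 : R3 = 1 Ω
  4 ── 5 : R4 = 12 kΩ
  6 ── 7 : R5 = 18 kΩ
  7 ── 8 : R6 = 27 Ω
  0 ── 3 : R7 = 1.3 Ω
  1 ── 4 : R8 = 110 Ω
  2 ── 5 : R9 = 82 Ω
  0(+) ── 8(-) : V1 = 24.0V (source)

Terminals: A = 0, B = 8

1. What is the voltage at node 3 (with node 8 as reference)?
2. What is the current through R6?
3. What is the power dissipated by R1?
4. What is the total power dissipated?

Nodal analysis, taking node 8 as the 0 V reference.
Source V1 fixes V_0 = 24 V.
KCL at each unknown node (sum of currents leaving = 0; resistances in Ω):
  Node 1: (V_1 - 24)/91000 + (V_1 - V_2)/5600 + (V_1 - V_4)/110 = 0
  Node 2: (V_2 - V_1)/5600 + (V_2 - V_5)/82 = 0
  Node 3: (V_3 - V_4)/1 + (V_3 - 24)/1.3 + (V_3 - V_6)/3000 = 0
  Node 4: (V_4 - V_3)/1 + (V_4 - V_5)/12000 + (V_4 - V_1)/110 + (V_4 - V_7)/56000 = 0
  Node 5: (V_5 - V_4)/12000 + (V_5 - V_2)/82 + (V_5 - 0)/4.3 = 0
  Node 6: (V_6 - V_7)/18000 + (V_6 - V_3)/3000 = 0
  Node 7: (V_7 - V_6)/18000 + (V_7 - 0)/27 + (V_7 - V_4)/56000 = 0
Collecting terms (coefficients in siemens):
  0.00928·V_1 - 0.0001786·V_2 - 0.009091·V_4 = 0.0002637
  0.01237·V_2 - 0.0001786·V_1 - 0.0122·V_5 = 0
  1.77·V_3 - 1·V_4 - 0.0003333·V_6 = 18.46
  1.009·V_4 - 0.009091·V_1 - 1·V_3 - 0.00008333·V_5 - 0.00001786·V_7 = 0
  0.2448·V_5 - 0.0122·V_2 - 0.00008333·V_4 = 0
  0.0003889·V_6 - 0.0003333·V_3 - 0.00005556·V_7 = 0
  0.03711·V_7 - 0.00001786·V_4 - 0.00005556·V_6 = 0
Solving these 7 simultaneous equations (Gaussian elimination) gives:
  V_1 = 23.53 V, V_2 = 0.3656 V, V_3 = 23.99 V, V_4 = 23.98 V
  V_5 = 0.02637 V, V_6 = 20.57 V, V_7 = 0.04233 V
Part 1:
  Read off the nodal solution: V_3 = 23.99 V
Part 2:
  I_R6 = (V_7 - V_8)/R6 = (0.04233 - 0)/27 = 0.001568 A
  Magnitude: I_R6 = 0.001568 A
Part 3:
  I_R1 = (V_0 - V_1)/R1 = (24 - 23.53)/91000 = 0.000005176 A
  P_R1 = I_R1² × R1 = (0.000005176)² × 91000 = 0.000002438 W
Part 4:
  Power in each resistor, P = (ΔV)²/R:
    P_R1 = (24 - 23.53)²/91000 = 0.000002438 W
    P_R2 = (23.53 - 0.3656)²/5600 = 0.09581 W
    P_R3 = (23.99 - 23.98)²/1 = 0.00004297 W
    P_R4 = (23.98 - 0.02637)²/12000 = 0.04783 W
    P_R5 = (20.57 - 0.04233)²/18000 = 0.02341 W
    P_R6 = (0.04233 - 0)²/27 = 0.00006637 W
    P_R7 = (24 - 23.99)²/1.3 = 0.00007699 W
    P_R8 = (23.53 - 23.98)²/110 = 0.001877 W
    P_R9 = (0.3656 - 0.02637)²/82 = 0.001403 W
    P_R10 = (23.99 - 20.57)²/3000 = 0.003901 W
    P_R11 = (23.98 - 0.04233)²/56000 = 0.01024 W
    P_R12 = (0.02637 - 0)²/4.3 = 0.0001617 W
  P_total = P_R1 + P_R2 + P_R3 + P_R4 + P_R5 + P_R6 + P_R7 + P_R8 + P_R9 + P_R10 + P_R11 + P_R12 = 0.1848 W

Final answers:
1. V_3 = 23.99 V
2. I_R6 = 0.001568 A
3. P_R1 = 2.438e-06 W
4. P_total = 0.1848 W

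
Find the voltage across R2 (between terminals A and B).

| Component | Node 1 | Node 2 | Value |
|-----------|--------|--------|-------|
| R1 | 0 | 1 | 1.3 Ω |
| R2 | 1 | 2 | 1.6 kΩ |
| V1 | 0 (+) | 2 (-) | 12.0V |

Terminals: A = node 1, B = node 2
R1 and R2 are in series across V1 (node 0 → node 1 → node 2), and the output A–B is taken across R2, so this is a voltage divider.
Series current: I = V1/(R1 + R2) = 12/(1.3 + 1600) = 12/1601 = 0.007494 A
V_R2 = I × R2 = V1 × R2/(R1 + R2) = 12 × 1600/1601 = 11.99 V

Final answer: 11.99 V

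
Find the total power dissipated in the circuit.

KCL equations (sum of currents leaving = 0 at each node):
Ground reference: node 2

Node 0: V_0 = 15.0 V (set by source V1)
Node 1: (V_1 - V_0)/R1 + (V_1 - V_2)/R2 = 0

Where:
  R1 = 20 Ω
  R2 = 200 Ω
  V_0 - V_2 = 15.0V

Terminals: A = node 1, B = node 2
Nodal analysis, taking node 2 as the 0 V reference.
Source V1 fixes V_0 = 15 V.
KCL at each unknown node (sum of currents leaving = 0; resistances in Ω):
  Node 1: (V_1 - 15)/20 + (V_1 - 0)/200 = 0
Collecting terms: 0.055 × V_1 = 0.75  =>  V_1 = 13.64 V
Power in each resistor, P = (ΔV)²/R:
  P_R1 = (15 - 13.64)²/20 = 0.09298 W
  P_R2 = (13.64 - 0)²/200 = 0.9298 W
P_total = P_R1 + P_R2 = 1.023 W

Final answer: 1.023 W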